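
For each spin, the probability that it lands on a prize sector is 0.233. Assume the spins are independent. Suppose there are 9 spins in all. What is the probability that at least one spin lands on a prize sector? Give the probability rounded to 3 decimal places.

0.908

P(at least one) = 1 − P(none) = 1 − (1 − 0.233)^9
= 1 − 0.09187 = 0.90813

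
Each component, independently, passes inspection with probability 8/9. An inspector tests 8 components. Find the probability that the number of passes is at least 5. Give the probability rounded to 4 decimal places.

X ~ Binomial(8, 0.888889); P(X ≥ 5) = Σ C(8,k) p^k (1−p)^(8−k) over k:
  k=5: C(8,5)·0.888889^5·0.111111^3 = 0.042628
  k=6: C(8,6)·0.888889^6·0.111111^2 = 0.170513
  k=7: C(8,7)·0.888889^7·0.111111^1 = 0.389744
  k=8: C(8,8)·0.888889^8·0.111111^0 = 0.389744
Total = 0.992630

0.9926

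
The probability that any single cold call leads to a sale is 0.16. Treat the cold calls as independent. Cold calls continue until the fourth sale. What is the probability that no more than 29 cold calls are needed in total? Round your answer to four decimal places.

0.7038

Finishing within 29 cold calls ⇔ at least 4 successes in the first 29. With X ~ Binomial(29, 0.16), P(Y ≤ 29) = 1 − P(X ≤ 3).
  k=0: C(29,0)·0.16^0·0.84^29 = 0.006369
  k=1: C(29,1)·0.16^1·0.84^28 = 0.035183
  k=2: C(29,2)·0.16^2·0.84^27 = 0.093822
  k=3: C(29,3)·0.16^3·0.84^26 = 0.160838
1 − 0.296214 = 0.703786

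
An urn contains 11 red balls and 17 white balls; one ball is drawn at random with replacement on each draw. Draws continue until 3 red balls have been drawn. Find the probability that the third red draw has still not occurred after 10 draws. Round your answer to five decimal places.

0.17908

Needing more than 10 draws ⇔ fewer than 3 successes in the first 10. With X ~ Binomial(10, 0.392857), P(Y > 10) = P(X ≤ 2).
  k=0: C(10,0)·0.392857^0·0.607143^10 = 0.0068063
  k=1: C(10,1)·0.392857^1·0.607143^9 = 0.0440405
  k=2: C(10,2)·0.392857^2·0.607143^8 = 0.1282357
P(X ≤ 2) = 0.1790825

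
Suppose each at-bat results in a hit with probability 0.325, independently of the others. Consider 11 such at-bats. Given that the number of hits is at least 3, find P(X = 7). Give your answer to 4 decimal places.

0.0351

X ~ Binomial(11, 0.325). Want P(X=7 | X≥3) = P(X=7) / P(X≥3).
P(X=7) = C(11,7)·0.325^7·0.675^4 = 0.026237
P(X≥3) = 1 − 0.013254 − 0.070196 − 0.168991 = 0.747559
Ratio = 0.026237 / 0.747559 = 0.035097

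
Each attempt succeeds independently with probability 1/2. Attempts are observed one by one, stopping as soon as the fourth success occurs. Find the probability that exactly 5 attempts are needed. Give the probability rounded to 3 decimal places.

Y = trial on which the fourth success occurs; negative binomial, r=4, p=0.50.
P(Y=5) = C(4,3) · p^4 · (1−p)^1
= 4 · 0.0625 · 0.5 = 0.12500

0.125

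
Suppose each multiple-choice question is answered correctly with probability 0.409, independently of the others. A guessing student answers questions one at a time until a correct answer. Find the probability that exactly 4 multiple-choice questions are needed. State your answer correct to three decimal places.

Geometric (trials to first success), p = 0.409.
P(Y = 4) = (1−p)^3 · p = 0.20643 · 0.409 = 0.08443

0.084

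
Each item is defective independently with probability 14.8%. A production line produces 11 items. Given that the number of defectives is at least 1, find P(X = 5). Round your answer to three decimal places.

0.015

X ~ Binomial(11, 0.148). Want P(X=5 | X≥1) = P(X=5) / P(X≥1).
P(X=5) = C(11,5)·0.148^5·0.852^6 = 0.01255
P(X≥1) = 1 − 0.17173 = 0.82827
Ratio = 0.01255 / 0.82827 = 0.01515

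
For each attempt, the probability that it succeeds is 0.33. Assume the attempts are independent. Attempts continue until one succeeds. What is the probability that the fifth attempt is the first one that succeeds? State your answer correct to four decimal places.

0.0665

Geometric (trials to first success), p = 0.33.
P(Y = 5) = (1−p)^4 · p = 0.20151 · 0.33 = 0.066499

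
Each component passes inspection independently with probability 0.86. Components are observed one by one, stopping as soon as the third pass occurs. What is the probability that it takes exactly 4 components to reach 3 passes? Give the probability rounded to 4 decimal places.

Y = trial on which the third success occurs; negative binomial, r=3, p=0.86.
P(Y=4) = C(3,2) · p^3 · (1−p)^1
= 3 · 0.63606 · 0.14 = 0.267144

0.2671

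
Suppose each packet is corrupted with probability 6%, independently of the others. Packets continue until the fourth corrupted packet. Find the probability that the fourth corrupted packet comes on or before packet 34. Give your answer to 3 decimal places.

0.145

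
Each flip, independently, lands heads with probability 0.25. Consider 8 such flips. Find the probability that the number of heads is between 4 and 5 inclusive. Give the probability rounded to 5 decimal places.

X ~ Binomial(8, 0.25); P(4 ≤ X ≤ 5) = Σ C(8,k) p^k (1−p)^(8−k) over k:
  k=4: C(8,4)·0.25^4·0.75^4 = 0.0865173
  k=5: C(8,5)·0.25^5·0.75^3 = 0.0230713
Total = 0.1095886

0.10959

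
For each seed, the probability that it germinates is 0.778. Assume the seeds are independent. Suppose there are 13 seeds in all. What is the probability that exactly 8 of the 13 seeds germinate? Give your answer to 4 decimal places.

0.0931

X ~ Binomial(n=13, p=0.778).
P(X=8) = C(13,8) · p^8 · (1−p)^5
= 1287 · 0.13423 · 0.00053922 = 0.093149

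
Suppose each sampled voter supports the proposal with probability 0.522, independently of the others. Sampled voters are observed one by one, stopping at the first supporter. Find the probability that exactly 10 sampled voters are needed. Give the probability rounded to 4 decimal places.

0.0007

Geometric (trials to first success), p = 0.522.
P(Y = 10) = (1−p)^9 · p = 0.0013027 · 0.522 = 0.000680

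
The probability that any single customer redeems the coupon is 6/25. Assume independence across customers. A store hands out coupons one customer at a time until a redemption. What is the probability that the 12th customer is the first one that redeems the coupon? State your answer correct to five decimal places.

0.01173

Geometric (trials to first success), p = 0.24.
P(Y = 12) = (1−p)^11 · p = 0.04886 · 0.24 = 0.0117263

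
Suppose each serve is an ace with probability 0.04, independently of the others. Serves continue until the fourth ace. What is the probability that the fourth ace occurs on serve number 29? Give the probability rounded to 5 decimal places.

0.00302

Y = trial on which the fourth success occurs; negative binomial, r=4, p=0.04.
P(Y=29) = C(28,3) · p^4 · (1−p)^25
= 3276 · 2.56e-06 · 0.3604 = 0.0030225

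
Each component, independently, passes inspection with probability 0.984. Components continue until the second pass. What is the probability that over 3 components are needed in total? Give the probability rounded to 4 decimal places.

0.0008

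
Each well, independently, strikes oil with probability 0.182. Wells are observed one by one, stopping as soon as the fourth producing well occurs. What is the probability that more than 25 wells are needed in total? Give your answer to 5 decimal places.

0.30802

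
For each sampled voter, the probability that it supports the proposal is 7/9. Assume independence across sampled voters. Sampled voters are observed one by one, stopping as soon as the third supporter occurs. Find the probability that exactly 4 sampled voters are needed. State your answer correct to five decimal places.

Y = trial on which the third success occurs; negative binomial, r=3, p=0.777778.
P(Y=4) = C(3,2) · p^3 · (1−p)^1
= 3 · 0.47051 · 0.22222 = 0.3136717

0.31367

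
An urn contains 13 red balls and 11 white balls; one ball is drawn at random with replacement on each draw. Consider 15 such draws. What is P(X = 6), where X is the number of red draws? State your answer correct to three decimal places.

X ~ Binomial(n=15, p=0.541667).
P(X=6) = C(15,6) · p^6 · (1−p)^9
= 5005 · 0.025258 · 0.00089255 = 0.11283

0.113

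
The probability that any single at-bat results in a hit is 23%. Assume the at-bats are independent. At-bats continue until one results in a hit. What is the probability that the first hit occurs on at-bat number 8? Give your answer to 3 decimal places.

0.037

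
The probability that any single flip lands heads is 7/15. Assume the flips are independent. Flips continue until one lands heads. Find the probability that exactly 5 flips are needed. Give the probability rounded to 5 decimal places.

Geometric (trials to first success), p = 0.466667.
P(Y = 5) = (1−p)^4 · p = 0.080909 · 0.466667 = 0.0377574

0.03776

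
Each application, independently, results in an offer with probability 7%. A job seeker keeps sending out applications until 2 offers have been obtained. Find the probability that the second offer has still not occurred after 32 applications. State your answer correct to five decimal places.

0.33422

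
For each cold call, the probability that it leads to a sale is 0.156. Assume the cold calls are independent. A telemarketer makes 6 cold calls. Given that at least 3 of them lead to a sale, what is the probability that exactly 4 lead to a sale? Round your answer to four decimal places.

0.1206

X ~ Binomial(6, 0.156). Want P(X=4 | X≥3) = P(X=4) / P(X≥3).
P(X=4) = C(6,4)·0.156^4·0.844^2 = 0.006328
P(X≥3) = 1 − 0.361455 − 0.400856 − 0.185230 = 0.052459
Ratio = 0.006328 / 0.052459 = 0.120629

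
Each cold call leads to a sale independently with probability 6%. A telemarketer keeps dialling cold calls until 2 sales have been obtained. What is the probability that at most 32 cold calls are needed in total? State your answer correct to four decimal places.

Finishing within 32 cold calls ⇔ at least 2 successes in the first 32. With X ~ Binomial(32, 0.06), P(Y ≤ 32) = 1 − P(X ≤ 1).
  k=0: C(32,0)·0.06^0·0.94^32 = 0.138067
  k=1: C(32,1)·0.06^1·0.94^31 = 0.282010
1 − 0.420078 = 0.579922

0.5799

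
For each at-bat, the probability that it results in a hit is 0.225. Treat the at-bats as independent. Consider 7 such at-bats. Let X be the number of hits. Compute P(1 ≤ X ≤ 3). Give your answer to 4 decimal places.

0.7823

X ~ Binomial(7, 0.225); P(1 ≤ X ≤ 3) = Σ C(7,k) p^k (1−p)^(7−k) over k:
  k=1: C(7,1)·0.225^1·0.775^6 = 0.341264
  k=2: C(7,2)·0.225^2·0.775^5 = 0.297230
  k=3: C(7,3)·0.225^3·0.775^4 = 0.143821
Total = 0.782315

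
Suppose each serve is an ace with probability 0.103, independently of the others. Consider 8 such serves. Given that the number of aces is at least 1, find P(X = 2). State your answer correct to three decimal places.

0.266

X ~ Binomial(8, 0.103). Want P(X=2 | X≥1) = P(X=2) / P(X≥1).
P(X=2) = C(8,2)·0.103^2·0.897^6 = 0.15473
P(X≥1) = 1 − 0.41912 = 0.58088
Ratio = 0.15473 / 0.58088 = 0.26638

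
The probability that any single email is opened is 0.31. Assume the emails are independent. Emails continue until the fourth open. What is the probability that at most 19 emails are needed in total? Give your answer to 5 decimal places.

Finishing within 19 emails ⇔ at least 4 successes in the first 19. With X ~ Binomial(19, 0.31), P(Y ≤ 19) = 1 − P(X ≤ 3).
  k=0: C(19,0)·0.31^0·0.69^19 = 0.0008672
  k=1: C(19,1)·0.31^1·0.69^18 = 0.0074028
  k=2: C(19,2)·0.31^2·0.69^17 = 0.0299333
  k=3: C(19,3)·0.31^3·0.69^16 = 0.0762069
1 − 0.1144102 = 0.8855898

0.88559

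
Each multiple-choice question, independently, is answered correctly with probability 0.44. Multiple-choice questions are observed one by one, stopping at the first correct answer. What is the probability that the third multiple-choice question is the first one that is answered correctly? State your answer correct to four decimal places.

Geometric (trials to first success), p = 0.44.
P(Y = 3) = (1−p)^2 · p = 0.3136 · 0.44 = 0.137984

0.1380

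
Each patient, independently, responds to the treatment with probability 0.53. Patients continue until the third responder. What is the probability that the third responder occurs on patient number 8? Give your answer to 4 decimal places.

0.0717

Y = trial on which the third success occurs; negative binomial, r=3, p=0.53.
P(Y=8) = C(7,2) · p^3 · (1−p)^5
= 21 · 0.14888 · 0.022935 = 0.071703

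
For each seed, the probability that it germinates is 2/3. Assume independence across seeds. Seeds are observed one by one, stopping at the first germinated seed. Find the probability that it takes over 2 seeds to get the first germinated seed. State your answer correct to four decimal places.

Y = number of seeds to the first success; geometric, p = 0.666667.
P(Y > 2) = P(first 2 all fail) = (1−p)^2 = 0.111111

0.1111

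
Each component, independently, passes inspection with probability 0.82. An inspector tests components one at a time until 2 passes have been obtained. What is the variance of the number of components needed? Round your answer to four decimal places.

0.5354

Y = total components until the second success; negative binomial with r=2, p=0.82.
Var(Y) = r(1−p)/p² = 2·0.18 / 0.82² = 0.535396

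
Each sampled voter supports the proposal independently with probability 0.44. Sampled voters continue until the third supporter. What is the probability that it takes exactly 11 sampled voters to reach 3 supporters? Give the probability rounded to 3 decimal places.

Y = trial on which the third success occurs; negative binomial, r=3, p=0.44.
P(Y=11) = C(10,2) · p^3 · (1−p)^8
= 45 · 0.085184 · 0.0096717 = 0.03707

0.037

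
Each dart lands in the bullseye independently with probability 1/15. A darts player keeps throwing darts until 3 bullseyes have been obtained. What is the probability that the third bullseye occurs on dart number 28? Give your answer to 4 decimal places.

0.0185

Y = trial on which the third success occurs; negative binomial, r=3, p=0.066667.
P(Y=28) = C(27,2) · p^3 · (1−p)^25
= 351 · 0.0002963 · 0.1782 = 0.018533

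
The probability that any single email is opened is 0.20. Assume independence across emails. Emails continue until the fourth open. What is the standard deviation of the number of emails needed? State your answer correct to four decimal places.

Y = total emails until the fourth success; negative binomial with r=4, p=0.20.
SD(Y) = √[r(1−p)/p²] = √(80.000000) = 8.944272

8.9443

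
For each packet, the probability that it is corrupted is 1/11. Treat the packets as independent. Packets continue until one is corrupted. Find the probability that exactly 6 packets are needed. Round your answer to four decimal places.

Geometric (trials to first success), p = 0.090909.
P(Y = 6) = (1−p)^5 · p = 0.62092 · 0.090909 = 0.056447

0.0564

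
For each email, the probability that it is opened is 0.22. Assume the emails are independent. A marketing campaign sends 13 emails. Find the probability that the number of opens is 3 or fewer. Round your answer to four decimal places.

X ~ Binomial(13, 0.22); P(X ≤ 3) = Σ C(13,k) p^k (1−p)^(13−k) over k:
  k=0: C(13,0)·0.22^0·0.78^13 = 0.039558
  k=1: C(13,1)·0.22^1·0.78^12 = 0.145045
  k=2: C(13,2)·0.22^2·0.78^11 = 0.245460
  k=3: C(13,3)·0.22^3·0.78^10 = 0.253852
Total = 0.683914

0.6839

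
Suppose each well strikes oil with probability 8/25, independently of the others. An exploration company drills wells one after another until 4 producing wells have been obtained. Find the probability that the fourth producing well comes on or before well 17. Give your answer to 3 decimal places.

Finishing within 17 wells ⇔ at least 4 successes in the first 17. With X ~ Binomial(17, 0.32), P(Y ≤ 17) = 1 − P(X ≤ 3).
  k=0: C(17,0)·0.32^0·0.68^17 = 0.00142
  k=1: C(17,1)·0.32^1·0.68^16 = 0.01137
  k=2: C(17,2)·0.32^2·0.68^15 = 0.04280
  k=3: C(17,3)·0.32^3·0.68^14 = 0.10071
1 − 0.15631 = 0.84369

0.844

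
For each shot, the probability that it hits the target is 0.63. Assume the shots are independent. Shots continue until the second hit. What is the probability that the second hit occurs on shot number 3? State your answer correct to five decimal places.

0.29371

Y = trial on which the second success occurs; negative binomial, r=2, p=0.63.
P(Y=3) = C(2,1) · p^2 · (1−p)^1
= 2 · 0.3969 · 0.37 = 0.2937060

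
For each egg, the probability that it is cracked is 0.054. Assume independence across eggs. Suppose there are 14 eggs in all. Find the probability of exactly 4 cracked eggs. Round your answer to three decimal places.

0.005

X ~ Binomial(n=14, p=0.054).
P(X=4) = C(14,4) · p^4 · (1−p)^10
= 1001 · 8.5031e-06 · 0.574 = 0.00489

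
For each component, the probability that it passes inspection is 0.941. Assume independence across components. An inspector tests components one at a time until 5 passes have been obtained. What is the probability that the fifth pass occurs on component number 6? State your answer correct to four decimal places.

Y = trial on which the fifth success occurs; negative binomial, r=5, p=0.941.
P(Y=6) = C(5,4) · p^5 · (1−p)^1
= 5 · 0.73782 · 0.059 = 0.217656

0.2177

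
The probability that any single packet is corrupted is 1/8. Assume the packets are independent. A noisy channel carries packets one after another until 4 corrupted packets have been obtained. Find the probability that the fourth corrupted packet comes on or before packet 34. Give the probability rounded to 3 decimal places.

Finishing within 34 packets ⇔ at least 4 successes in the first 34. With X ~ Binomial(34, 0.125), P(Y ≤ 34) = 1 − P(X ≤ 3).
  k=0: C(34,0)·0.125^0·0.875^34 = 0.01067
  k=1: C(34,1)·0.125^1·0.875^33 = 0.05184
  k=2: C(34,2)·0.125^2·0.875^32 = 0.12219
  k=3: C(34,3)·0.125^3·0.875^31 = 0.18620
1 − 0.37090 = 0.62910

0.629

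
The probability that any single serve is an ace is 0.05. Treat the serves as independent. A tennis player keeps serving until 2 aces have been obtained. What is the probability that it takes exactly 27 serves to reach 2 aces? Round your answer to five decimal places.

Y = trial on which the second success occurs; negative binomial, r=2, p=0.05.
P(Y=27) = C(26,1) · p^2 · (1−p)^25
= 26 · 0.0025 · 0.27739 = 0.0180303

0.01803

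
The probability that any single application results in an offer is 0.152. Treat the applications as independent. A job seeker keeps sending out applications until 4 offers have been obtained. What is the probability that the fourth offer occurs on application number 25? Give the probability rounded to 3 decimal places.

0.034

Y = trial on which the fourth success occurs; negative binomial, r=4, p=0.152.
P(Y=25) = C(24,3) · p^4 · (1−p)^21
= 2024 · 0.00053379 · 0.031355 = 0.03388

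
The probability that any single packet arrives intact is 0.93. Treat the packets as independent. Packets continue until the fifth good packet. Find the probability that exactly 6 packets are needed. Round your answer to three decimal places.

0.243

Y = trial on which the fifth success occurs; negative binomial, r=5, p=0.93.
P(Y=6) = C(5,4) · p^5 · (1−p)^1
= 5 · 0.69569 · 0.07 = 0.24349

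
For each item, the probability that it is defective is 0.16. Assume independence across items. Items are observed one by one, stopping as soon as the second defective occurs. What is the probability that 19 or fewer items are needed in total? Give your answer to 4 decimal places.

0.8318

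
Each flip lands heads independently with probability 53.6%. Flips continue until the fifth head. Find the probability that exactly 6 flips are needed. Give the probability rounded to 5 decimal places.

0.10264

Y = trial on which the fifth success occurs; negative binomial, r=5, p=0.536.
P(Y=6) = C(5,4) · p^5 · (1−p)^1
= 5 · 0.044241 · 0.464 = 0.1026389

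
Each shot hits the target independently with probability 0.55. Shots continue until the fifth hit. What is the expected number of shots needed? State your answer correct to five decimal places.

Y = total shots until the fifth success; negative binomial with r=5, p=0.55.
E[Y] = r / p = 5 / 0.55 = 9.0909091

9.09091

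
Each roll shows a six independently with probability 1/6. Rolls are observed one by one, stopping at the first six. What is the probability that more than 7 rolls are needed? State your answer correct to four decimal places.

Y = number of rolls to the first success; geometric, p = 0.166667.
P(Y > 7) = P(first 7 all fail) = (1−p)^7 = 0.279082

0.2791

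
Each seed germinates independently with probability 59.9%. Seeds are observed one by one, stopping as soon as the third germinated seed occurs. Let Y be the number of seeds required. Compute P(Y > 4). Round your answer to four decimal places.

Needing more than 4 seeds ⇔ fewer than 3 successes in the first 4. With X ~ Binomial(4, 0.599), P(Y > 4) = P(X ≤ 2).
  k=0: C(4,0)·0.599^0·0.401^4 = 0.025857
  k=1: C(4,1)·0.599^1·0.401^3 = 0.154497
  k=2: C(4,2)·0.599^2·0.401^2 = 0.346173
P(X ≤ 2) = 0.526527

0.5265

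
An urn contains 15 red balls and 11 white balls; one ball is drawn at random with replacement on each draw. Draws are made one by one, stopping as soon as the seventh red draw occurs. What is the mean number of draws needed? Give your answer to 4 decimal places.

Y = total draws until the seventh success; negative binomial with r=7, p=0.576923.
E[Y] = r / p = 7 / 0.576923 = 12.133333

12.1333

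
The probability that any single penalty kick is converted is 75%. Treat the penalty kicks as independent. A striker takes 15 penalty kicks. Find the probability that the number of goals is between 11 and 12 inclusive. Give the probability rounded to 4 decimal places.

X ~ Binomial(15, 0.75); P(11 ≤ X ≤ 12) = Σ C(15,k) p^k (1−p)^(15−k) over k:
  k=11: C(15,11)·0.75^11·0.25^4 = 0.225199
  k=12: C(15,12)·0.75^12·0.25^3 = 0.225199
Total = 0.450398

0.4504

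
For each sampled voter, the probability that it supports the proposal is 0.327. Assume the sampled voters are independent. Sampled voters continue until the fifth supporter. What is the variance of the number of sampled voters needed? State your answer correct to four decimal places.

Y = total sampled voters until the fifth success; negative binomial with r=5, p=0.327.
Var(Y) = r(1−p)/p² = 5·0.673 / 0.327² = 31.469480

31.4695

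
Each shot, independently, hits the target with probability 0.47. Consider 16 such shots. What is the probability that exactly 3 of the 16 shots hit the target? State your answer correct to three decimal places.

0.015

X ~ Binomial(n=16, p=0.47).
P(X=3) = C(16,3) · p^3 · (1−p)^13
= 560 · 0.10382 · 0.00026037 = 0.01514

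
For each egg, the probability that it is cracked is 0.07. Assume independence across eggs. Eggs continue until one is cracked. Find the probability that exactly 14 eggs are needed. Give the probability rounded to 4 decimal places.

0.0273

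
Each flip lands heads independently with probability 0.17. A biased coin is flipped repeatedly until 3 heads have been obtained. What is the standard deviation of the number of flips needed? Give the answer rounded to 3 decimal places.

9.282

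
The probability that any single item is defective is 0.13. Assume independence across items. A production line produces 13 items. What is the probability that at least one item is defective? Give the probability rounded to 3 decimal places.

P(at least one) = 1 − P(none) = 1 − (1 − 0.13)^13
= 1 − 0.16359 = 0.83641

0.836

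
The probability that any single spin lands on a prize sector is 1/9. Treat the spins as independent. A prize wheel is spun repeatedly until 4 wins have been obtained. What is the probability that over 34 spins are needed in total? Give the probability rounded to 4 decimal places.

Needing more than 34 spins ⇔ fewer than 4 successes in the first 34. With X ~ Binomial(34, 0.111111), P(Y > 34) = P(X ≤ 3).
  k=0: C(34,0)·0.111111^0·0.888889^34 = 0.018231
  k=1: C(34,1)·0.111111^1·0.888889^33 = 0.077482
  k=2: C(34,2)·0.111111^2·0.888889^32 = 0.159807
  k=3: C(34,3)·0.111111^3·0.888889^31 = 0.213077
P(X ≤ 3) = 0.468598

0.4686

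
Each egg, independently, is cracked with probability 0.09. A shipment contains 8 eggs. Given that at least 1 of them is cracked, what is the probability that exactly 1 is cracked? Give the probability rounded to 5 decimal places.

0.70235

X ~ Binomial(8, 0.09). Want P(X=1 | X≥1) = P(X=1) / P(X≥1).
P(X=1) = C(8,1)·0.09^1·0.91^7 = 0.3720679
P(X≥1) = 1 − 0.4702525 = 0.5297475
Ratio = 0.3720679 / 0.5297475 = 0.7023496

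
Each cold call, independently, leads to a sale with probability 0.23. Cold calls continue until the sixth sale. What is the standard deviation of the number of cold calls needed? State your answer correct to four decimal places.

9.3453

Y = total cold calls until the sixth success; negative binomial with r=6, p=0.23.
SD(Y) = √[r(1−p)/p²] = √(87.334594) = 9.345298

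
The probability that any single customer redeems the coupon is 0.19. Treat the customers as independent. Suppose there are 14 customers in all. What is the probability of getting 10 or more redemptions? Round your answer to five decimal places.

0.00003

X ~ Binomial(14, 0.19); P(X ≥ 10) = Σ C(14,k) p^k (1−p)^(14−k) over k:
  k=10: C(14,10)·0.19^10·0.81^4 = 0.0000264
  k=11: C(14,11)·0.19^11·0.81^3 = 0.0000023
  k=12: C(14,12)·0.19^12·0.81^2 = 0.0000001
  k=13: C(14,13)·0.19^13·0.81^1 = 0.0000000
  k=14: C(14,14)·0.19^14·0.81^0 = 0.0000000
Total = 0.0000288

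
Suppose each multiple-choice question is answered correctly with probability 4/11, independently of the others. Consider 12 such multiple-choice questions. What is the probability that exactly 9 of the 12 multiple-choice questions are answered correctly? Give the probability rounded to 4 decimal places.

0.0063

X ~ Binomial(n=12, p=0.363636).
P(X=9) = C(12,9) · p^9 · (1−p)^3
= 220 · 0.00011117 · 0.2577 = 0.006303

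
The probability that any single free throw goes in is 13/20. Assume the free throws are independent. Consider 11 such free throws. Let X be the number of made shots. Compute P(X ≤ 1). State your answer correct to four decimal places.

0.0002

X ~ Binomial(11, 0.65); P(X ≤ 1) = Σ C(11,k) p^k (1−p)^(11−k) over k:
  k=0: C(11,0)·0.65^0·0.35^11 = 0.000010
  k=1: C(11,1)·0.65^1·0.35^10 = 0.000197
Total = 0.000207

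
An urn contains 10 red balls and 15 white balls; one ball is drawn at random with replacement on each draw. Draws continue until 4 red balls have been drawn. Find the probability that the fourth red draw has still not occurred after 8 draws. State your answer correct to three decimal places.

Needing more than 8 draws ⇔ fewer than 4 successes in the first 8. With X ~ Binomial(8, 0.40), P(Y > 8) = P(X ≤ 3).
  k=0: C(8,0)·0.40^0·0.60^8 = 0.01680
  k=1: C(8,1)·0.40^1·0.60^7 = 0.08958
  k=2: C(8,2)·0.40^2·0.60^6 = 0.20902
  k=3: C(8,3)·0.40^3·0.60^5 = 0.27869
P(X ≤ 3) = 0.59409

0.594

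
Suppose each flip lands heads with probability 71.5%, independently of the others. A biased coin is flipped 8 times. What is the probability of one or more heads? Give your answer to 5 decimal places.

0.99996

P(at least one) = 1 − P(none) = 1 − (1 − 0.715)^8
= 1 − 0.0000435 = 0.9999565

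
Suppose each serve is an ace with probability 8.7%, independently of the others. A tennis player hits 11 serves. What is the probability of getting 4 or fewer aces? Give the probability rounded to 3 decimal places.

X ~ Binomial(11, 0.087); P(X ≤ 4) = Σ C(11,k) p^k (1−p)^(11−k) over k:
  k=0: C(11,0)·0.087^0·0.913^11 = 0.36743
  k=1: C(11,1)·0.087^1·0.913^10 = 0.38514
  k=2: C(11,2)·0.087^2·0.913^9 = 0.18350
  k=3: C(11,3)·0.087^3·0.913^8 = 0.05246
  k=4: C(11,4)·0.087^4·0.913^7 = 0.01000
Total = 0.99853

0.999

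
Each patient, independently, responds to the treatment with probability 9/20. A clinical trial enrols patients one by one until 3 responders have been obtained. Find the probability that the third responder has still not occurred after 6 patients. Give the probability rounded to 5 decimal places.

Needing more than 6 patients ⇔ fewer than 3 successes in the first 6. With X ~ Binomial(6, 0.45), P(Y > 6) = P(X ≤ 2).
  k=0: C(6,0)·0.45^0·0.55^6 = 0.0276806
  k=1: C(6,1)·0.45^1·0.55^5 = 0.1358868
  k=2: C(6,2)·0.45^2·0.55^4 = 0.2779502
P(X ≤ 2) = 0.4415177

0.44152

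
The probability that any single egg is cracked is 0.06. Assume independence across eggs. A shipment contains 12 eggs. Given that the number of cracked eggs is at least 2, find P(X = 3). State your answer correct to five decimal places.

X ~ Binomial(12, 0.06). Want P(X=3 | X≥2) = P(X=3) / P(X≥2).
P(X=3) = C(12,3)·0.06^3·0.94^9 = 0.0272287
P(X≥2) = 1 − 0.4759203 − 0.3645347 = 0.1595450
Ratio = 0.0272287 / 0.1595450 = 0.1706648

0.17066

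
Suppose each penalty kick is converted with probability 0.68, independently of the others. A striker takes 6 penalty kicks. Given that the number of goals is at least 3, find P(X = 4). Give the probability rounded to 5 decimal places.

X ~ Binomial(6, 0.68). Want P(X=4 | X≥3) = P(X=4) / P(X≥3).
P(X=4) = C(6,4)·0.68^4·0.32^2 = 0.3284179
P(X≥3) = 1 − 0.0010737 − 0.0136902 − 0.0727292 = 0.9125068
Ratio = 0.3284179 / 0.9125068 = 0.3599074

0.35991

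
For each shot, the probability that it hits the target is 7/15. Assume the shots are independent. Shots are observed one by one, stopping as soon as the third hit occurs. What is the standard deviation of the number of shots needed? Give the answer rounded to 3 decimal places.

2.711

Y = total shots until the third success; negative binomial with r=3, p=0.466667.
SD(Y) = √[r(1−p)/p²] = √(7.34694) = 2.71052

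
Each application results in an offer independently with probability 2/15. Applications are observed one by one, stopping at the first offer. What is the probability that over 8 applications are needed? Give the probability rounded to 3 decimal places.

0.318

Y = number of applications to the first success; geometric, p = 0.133333.
P(Y > 8) = P(first 8 all fail) = (1−p)^8 = 0.31829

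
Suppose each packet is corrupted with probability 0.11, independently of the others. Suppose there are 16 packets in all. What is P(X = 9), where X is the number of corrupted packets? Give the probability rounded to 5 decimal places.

0.00001

X ~ Binomial(n=16, p=0.11).
P(X=9) = C(16,9) · p^9 · (1−p)^7
= 11440 · 2.3579e-09 · 0.44231 = 0.0000119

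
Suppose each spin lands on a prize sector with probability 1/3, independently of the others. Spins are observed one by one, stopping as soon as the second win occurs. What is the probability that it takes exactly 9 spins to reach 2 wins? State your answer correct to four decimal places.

0.0520

Y = trial on which the second success occurs; negative binomial, r=2, p=0.333333.
P(Y=9) = C(8,1) · p^2 · (1−p)^7
= 8 · 0.11111 · 0.058528 = 0.052025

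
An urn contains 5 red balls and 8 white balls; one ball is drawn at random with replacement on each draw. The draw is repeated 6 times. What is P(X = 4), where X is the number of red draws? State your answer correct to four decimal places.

X ~ Binomial(n=6, p=0.384615).
P(X=4) = C(6,4) · p^4 · (1−p)^2
= 15 · 0.021883 · 0.3787 = 0.124306

0.1243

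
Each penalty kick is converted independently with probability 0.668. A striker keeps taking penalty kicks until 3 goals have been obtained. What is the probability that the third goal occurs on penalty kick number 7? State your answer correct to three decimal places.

Y = trial on which the third success occurs; negative binomial, r=3, p=0.668.
P(Y=7) = C(6,2) · p^3 · (1−p)^4
= 15 · 0.29808 · 0.012149 = 0.05432

0.054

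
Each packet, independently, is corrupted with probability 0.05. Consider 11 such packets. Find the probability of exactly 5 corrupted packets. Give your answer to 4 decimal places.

0.0001

X ~ Binomial(n=11, p=0.05).
P(X=5) = C(11,5) · p^5 · (1−p)^6
= 462 · 3.125e-07 · 0.73509 = 0.000106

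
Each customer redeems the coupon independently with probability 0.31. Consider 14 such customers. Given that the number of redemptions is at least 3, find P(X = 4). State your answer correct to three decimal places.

0.264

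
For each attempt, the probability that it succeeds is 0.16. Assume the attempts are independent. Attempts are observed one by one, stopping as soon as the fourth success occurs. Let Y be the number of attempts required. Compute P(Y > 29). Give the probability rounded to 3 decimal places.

Needing more than 29 attempts ⇔ fewer than 4 successes in the first 29. With X ~ Binomial(29, 0.16), P(Y > 29) = P(X ≤ 3).
  k=0: C(29,0)·0.16^0·0.84^29 = 0.00637
  k=1: C(29,1)·0.16^1·0.84^28 = 0.03518
  k=2: C(29,2)·0.16^2·0.84^27 = 0.09382
  k=3: C(29,3)·0.16^3·0.84^26 = 0.16084
P(X ≤ 3) = 0.29621

0.296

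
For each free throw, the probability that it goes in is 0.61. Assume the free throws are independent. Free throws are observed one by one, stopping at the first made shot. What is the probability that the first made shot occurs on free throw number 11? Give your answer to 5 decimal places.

0.00005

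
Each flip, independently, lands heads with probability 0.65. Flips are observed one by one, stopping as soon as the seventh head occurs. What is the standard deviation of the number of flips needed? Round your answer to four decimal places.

2.4081

Y = total flips until the seventh success; negative binomial with r=7, p=0.65.
SD(Y) = √[r(1−p)/p²] = √(5.798817) = 2.408073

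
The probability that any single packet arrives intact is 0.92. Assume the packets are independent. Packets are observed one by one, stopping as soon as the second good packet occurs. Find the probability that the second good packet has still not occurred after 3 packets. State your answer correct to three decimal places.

0.018

Needing more than 3 packets ⇔ fewer than 2 successes in the first 3. With X ~ Binomial(3, 0.92), P(Y > 3) = P(X ≤ 1).
  k=0: C(3,0)·0.92^0·0.08^3 = 0.00051
  k=1: C(3,1)·0.92^1·0.08^2 = 0.01766
P(X ≤ 1) = 0.01818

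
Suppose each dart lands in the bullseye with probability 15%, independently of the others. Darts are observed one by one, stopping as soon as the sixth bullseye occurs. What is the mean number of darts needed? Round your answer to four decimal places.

40.0000

Y = total darts until the sixth success; negative binomial with r=6, p=0.15.
E[Y] = r / p = 6 / 0.15 = 40.000000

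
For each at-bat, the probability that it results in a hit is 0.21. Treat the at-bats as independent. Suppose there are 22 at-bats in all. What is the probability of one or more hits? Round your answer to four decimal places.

P(at least one) = 1 − P(none) = 1 − (1 − 0.21)^22
= 1 − 0.005595 = 0.994405

0.9944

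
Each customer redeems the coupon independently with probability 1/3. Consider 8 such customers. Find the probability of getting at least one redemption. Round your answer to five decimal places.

0.96098

P(at least one) = 1 − P(none) = 1 − (1 − 0.333333)^8
= 1 − 0.0390184 = 0.9609816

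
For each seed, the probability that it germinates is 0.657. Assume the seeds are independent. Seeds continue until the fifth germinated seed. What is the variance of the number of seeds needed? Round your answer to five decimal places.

3.97314

Y = total seeds until the fifth success; negative binomial with r=5, p=0.657.
Var(Y) = r(1−p)/p² = 5·0.343 / 0.657² = 3.9731356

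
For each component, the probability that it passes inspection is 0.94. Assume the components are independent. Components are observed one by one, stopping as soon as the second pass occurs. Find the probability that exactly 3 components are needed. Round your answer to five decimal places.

0.10603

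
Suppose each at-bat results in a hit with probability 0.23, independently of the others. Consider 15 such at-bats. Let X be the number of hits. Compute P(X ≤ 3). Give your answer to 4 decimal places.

X ~ Binomial(15, 0.23); P(X ≤ 3) = Σ C(15,k) p^k (1−p)^(15−k) over k:
  k=0: C(15,0)·0.23^0·0.77^15 = 0.019832
  k=1: C(15,1)·0.23^1·0.77^14 = 0.088857
  k=2: C(15,2)·0.23^2·0.77^13 = 0.185791
  k=3: C(15,3)·0.23^3·0.77^12 = 0.240483
Total = 0.534962

0.5350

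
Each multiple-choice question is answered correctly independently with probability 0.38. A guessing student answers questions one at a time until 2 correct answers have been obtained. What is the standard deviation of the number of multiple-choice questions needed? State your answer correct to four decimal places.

2.9304

Y = total multiple-choice questions until the second success; negative binomial with r=2, p=0.38.
SD(Y) = √[r(1−p)/p²] = √(8.587258) = 2.930402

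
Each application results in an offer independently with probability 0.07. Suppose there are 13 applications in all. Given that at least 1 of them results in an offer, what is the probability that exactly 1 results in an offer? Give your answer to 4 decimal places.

0.6237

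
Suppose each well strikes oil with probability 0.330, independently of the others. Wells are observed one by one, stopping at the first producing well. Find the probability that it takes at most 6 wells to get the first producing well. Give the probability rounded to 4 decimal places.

Y = number of wells to the first success; geometric, p = 0.33.
P(Y ≤ 6) = 1 − (1−p)^6 = 1 − 0.090458 = 0.909542

0.9095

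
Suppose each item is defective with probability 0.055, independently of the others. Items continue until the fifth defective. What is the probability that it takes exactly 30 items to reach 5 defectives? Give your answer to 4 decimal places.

0.0029

Y = trial on which the fifth success occurs; negative binomial, r=5, p=0.055.
P(Y=30) = C(29,4) · p^5 · (1−p)^25
= 23751 · 5.0328e-07 · 0.24311 = 0.002906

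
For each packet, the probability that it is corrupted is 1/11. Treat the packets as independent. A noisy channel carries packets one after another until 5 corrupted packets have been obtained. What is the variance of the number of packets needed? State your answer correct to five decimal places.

550.00000

Y = total packets until the fifth success; negative binomial with r=5, p=0.090909.
Var(Y) = r(1−p)/p² = 5·0.909091 / 0.090909² = 550.0000000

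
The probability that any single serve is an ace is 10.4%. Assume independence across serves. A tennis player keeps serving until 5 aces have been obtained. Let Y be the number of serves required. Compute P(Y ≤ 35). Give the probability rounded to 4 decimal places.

Finishing within 35 serves ⇔ at least 5 successes in the first 35. With X ~ Binomial(35, 0.104), P(Y ≤ 35) = 1 − P(X ≤ 4).
  k=0: C(35,0)·0.104^0·0.896^35 = 0.021418
  k=1: C(35,1)·0.104^1·0.896^34 = 0.087011
  k=2: C(35,2)·0.104^2·0.896^33 = 0.171691
  k=3: C(35,3)·0.104^3·0.896^32 = 0.219213
  k=4: C(35,4)·0.104^4·0.896^31 = 0.203555
1 − 0.702888 = 0.297112

0.2971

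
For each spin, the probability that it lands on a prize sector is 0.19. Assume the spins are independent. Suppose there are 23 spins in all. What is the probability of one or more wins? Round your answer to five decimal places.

0.99214

P(at least one) = 1 − P(none) = 1 − (1 − 0.19)^23
= 1 − 0.0078552 = 0.9921448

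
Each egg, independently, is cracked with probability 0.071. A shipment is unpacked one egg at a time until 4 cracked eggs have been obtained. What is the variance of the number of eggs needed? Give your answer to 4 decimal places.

737.1553

Y = total eggs until the fourth success; negative binomial with r=4, p=0.071.
Var(Y) = r(1−p)/p² = 4·0.929 / 0.071² = 737.155326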